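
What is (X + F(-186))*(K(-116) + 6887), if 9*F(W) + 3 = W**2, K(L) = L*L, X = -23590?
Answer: -401699659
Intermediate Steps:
K(L) = L**2
F(W) = -1/3 + W**2/9
(X + F(-186))*(K(-116) + 6887) = (-23590 + (-1/3 + (1/9)*(-186)**2))*((-116)**2 + 6887) = (-23590 + (-1/3 + (1/9)*34596))*(13456 + 6887) = (-23590 + (-1/3 + 3844))*20343 = (-23590 + 11531/3)*20343 = -59239/3*20343 = -401699659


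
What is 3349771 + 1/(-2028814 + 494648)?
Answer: 5139104775985/1534166 ≈ 3.3498e+6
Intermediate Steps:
3349771 + 1/(-2028814 + 494648) = 3349771 + 1/(-1534166) = 3349771 - 1/1534166 = 5139104775985/1534166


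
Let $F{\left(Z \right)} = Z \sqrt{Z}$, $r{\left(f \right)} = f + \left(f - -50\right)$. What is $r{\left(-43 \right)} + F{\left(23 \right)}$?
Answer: $-36 + 23 \sqrt{23} \approx 74.304$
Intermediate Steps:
$r{\left(f \right)} = 50 + 2 f$ ($r{\left(f \right)} = f + \left(f + 50\right) = f + \left(50 + f\right) = 50 + 2 f$)
$F{\left(Z \right)} = Z^{\frac{3}{2}}$
$r{\left(-43 \right)} + F{\left(23 \right)} = \left(50 + 2 \left(-43\right)\right) + 23^{\frac{3}{2}} = \left(50 - 86\right) + 23 \sqrt{23} = -36 + 23 \sqrt{23}$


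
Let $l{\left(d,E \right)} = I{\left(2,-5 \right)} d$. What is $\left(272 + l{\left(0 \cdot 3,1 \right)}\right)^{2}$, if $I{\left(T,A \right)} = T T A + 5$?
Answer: $73984$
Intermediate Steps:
$I{\left(T,A \right)} = 5 + A T^{2}$ ($I{\left(T,A \right)} = T^{2} A + 5 = A T^{2} + 5 = 5 + A T^{2}$)
$l{\left(d,E \right)} = - 15 d$ ($l{\left(d,E \right)} = \left(5 - 5 \cdot 2^{2}\right) d = \left(5 - 20\right) d = - 15 d$)
$\left(272 + l{\left(0 \cdot 3,1 \right)}\right)^{2} = \left(272 - 15 \cdot 0 \cdot 3\right)^{2} = \left(272 - 0\right)^{2} = \left(272 + 0\right)^{2} = 272^{2} = 73984$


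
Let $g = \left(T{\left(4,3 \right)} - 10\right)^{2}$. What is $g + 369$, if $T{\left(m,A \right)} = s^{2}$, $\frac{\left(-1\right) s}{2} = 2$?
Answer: $405$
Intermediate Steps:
$s = -4$ ($s = \left(-2\right) 2 = -4$)
$T{\left(m,A \right)} = 16$ ($T{\left(m,A \right)} = \left(-4\right)^{2} = 16$)
$g = 36$ ($g = \left(16 - 10\right)^{2} = 6^{2} = 36$)
$g + 369 = 36 + 369 = 405$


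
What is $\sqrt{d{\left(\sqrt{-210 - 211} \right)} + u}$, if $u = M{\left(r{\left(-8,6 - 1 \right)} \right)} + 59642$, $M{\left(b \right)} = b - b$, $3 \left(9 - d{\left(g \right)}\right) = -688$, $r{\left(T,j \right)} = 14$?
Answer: $\frac{\sqrt{538923}}{3} \approx 244.7$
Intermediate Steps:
$d{\left(g \right)} = \frac{715}{3}$ ($d{\left(g \right)} = 9 - - \frac{688}{3} = 9 + \frac{688}{3} = \frac{715}{3}$)
$M{\left(b \right)} = 0$
$u = 59642$ ($u = 0 + 59642 = 59642$)
$\sqrt{d{\left(\sqrt{-210 - 211} \right)} + u} = \sqrt{\frac{715}{3} + 59642} = \sqrt{\frac{179641}{3}} = \frac{\sqrt{538923}}{3}$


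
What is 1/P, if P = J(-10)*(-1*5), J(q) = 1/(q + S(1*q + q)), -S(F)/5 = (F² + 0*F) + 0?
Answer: 402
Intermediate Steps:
S(F) = -5*F² (S(F) = -5*((F² + 0*F) + 0) = -5*((F² + 0) + 0) = -5*(F² + 0) = -5*F²)
J(q) = 1/(q - 20*q²) (J(q) = 1/(q - 5*(1*q + q)²) = 1/(q - 5*(q + q)²) = 1/(q - 5*4*q²) = 1/(q - 20*q²))
P = 1/402 (P = (-1/(-10*(-1 + 20*(-10))))*(-1*5) = -1*(-⅒)/(-1 - 200)*(-5) = -1*(-⅒)/(-201)*(-5) = -1*(-⅒)*(-1/201)*(-5) = -1/2010*(-5) = 1/402 ≈ 0.0024876)
1/P = 1/(1/402) = 402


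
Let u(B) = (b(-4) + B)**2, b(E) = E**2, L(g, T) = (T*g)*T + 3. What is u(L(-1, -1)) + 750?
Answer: 1074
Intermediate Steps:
L(g, T) = 3 + g*T**2 (L(g, T) = g*T**2 + 3 = 3 + g*T**2)
u(B) = (16 + B)**2 (u(B) = ((-4)**2 + B)**2 = (16 + B)**2)
u(L(-1, -1)) + 750 = (16 + (3 - 1*(-1)**2))**2 + 750 = (16 + (3 - 1*1))**2 + 750 = (16 + (3 - 1))**2 + 750 = (16 + 2)**2 + 750 = 18**2 + 750 = 324 + 750 = 1074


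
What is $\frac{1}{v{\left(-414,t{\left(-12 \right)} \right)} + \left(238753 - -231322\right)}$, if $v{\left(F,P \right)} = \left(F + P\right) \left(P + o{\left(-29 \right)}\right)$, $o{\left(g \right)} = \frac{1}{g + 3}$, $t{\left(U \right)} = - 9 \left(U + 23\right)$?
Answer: $\frac{26}{13542925} \approx 1.9198 \cdot 10^{-6}$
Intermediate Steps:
$t{\left(U \right)} = -207 - 9 U$ ($t{\left(U \right)} = - 9 \left(23 + U\right) = -207 - 9 U$)
$o{\left(g \right)} = \frac{1}{3 + g}$
$v{\left(F,P \right)} = \left(- \frac{1}{26} + P\right) \left(F + P\right)$ ($v{\left(F,P \right)} = \left(F + P\right) \left(P + \frac{1}{3 - 29}\right) = \left(F + P\right) \left(P + \frac{1}{-26}\right) = \left(F + P\right) \left(P - \frac{1}{26}\right) = \left(F + P\right) \left(- \frac{1}{26} + P\right) = \left(- \frac{1}{26} + P\right) \left(F + P\right)$)
$\frac{1}{v{\left(-414,t{\left(-12 \right)} \right)} + \left(238753 - -231322\right)} = \frac{1}{\left(\left(-207 - -108\right)^{2} - - \frac{207}{13} - \frac{-207 - -108}{26} - 414 \left(-207 - -108\right)\right) + \left(238753 - -231322\right)} = \frac{1}{\left(\left(-207 + 108\right)^{2} + \frac{207}{13} - \frac{-207 + 108}{26} - 414 \left(-207 + 108\right)\right) + \left(238753 + 231322\right)} = \frac{1}{\left(\left(-99\right)^{2} + \frac{207}{13} - - \frac{99}{26} - -40986\right) + 470075} = \frac{1}{\left(9801 + \frac{207}{13} + \frac{99}{26} + 40986\right) + 470075} = \frac{1}{\frac{1320975}{26} + 470075} = \frac{1}{\frac{13542925}{26}} = \frac{26}{13542925}$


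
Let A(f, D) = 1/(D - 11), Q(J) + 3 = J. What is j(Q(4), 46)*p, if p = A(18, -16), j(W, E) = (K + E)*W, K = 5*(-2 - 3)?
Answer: -7/9 ≈ -0.77778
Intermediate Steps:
Q(J) = -3 + J
K = -25 (K = 5*(-5) = -25)
j(W, E) = W*(-25 + E) (j(W, E) = (-25 + E)*W = W*(-25 + E))
A(f, D) = 1/(-11 + D)
p = -1/27 (p = 1/(-11 - 16) = 1/(-27) = -1/27 ≈ -0.037037)
j(Q(4), 46)*p = ((-3 + 4)*(-25 + 46))*(-1/27) = (1*21)*(-1/27) = 21*(-1/27) = -7/9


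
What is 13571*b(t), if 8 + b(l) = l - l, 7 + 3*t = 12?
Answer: -108568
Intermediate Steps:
t = 5/3 (t = -7/3 + (⅓)*12 = -7/3 + 4 = 5/3 ≈ 1.6667)
b(l) = -8 (b(l) = -8 + (l - l) = -8 + 0 = -8)
13571*b(t) = 13571*(-8) = -108568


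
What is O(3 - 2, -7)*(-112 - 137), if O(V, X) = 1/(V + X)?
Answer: 83/2 ≈ 41.500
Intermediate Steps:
O(3 - 2, -7)*(-112 - 137) = (-112 - 137)/((3 - 2) - 7) = -249/(1 - 7) = -249/(-6) = -1/6*(-249) = 83/2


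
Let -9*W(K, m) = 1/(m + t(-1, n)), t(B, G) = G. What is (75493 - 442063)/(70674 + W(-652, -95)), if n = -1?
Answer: -316716480/61062337 ≈ -5.1868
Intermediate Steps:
W(K, m) = -1/(9*(-1 + m)) (W(K, m) = -1/(9*(m - 1)) = -1/(9*(-1 + m)))
(75493 - 442063)/(70674 + W(-652, -95)) = (75493 - 442063)/(70674 - 1/(-9 + 9*(-95))) = -366570/(70674 - 1/(-9 - 855)) = -366570/(70674 - 1/(-864)) = -366570/(70674 - 1*(-1/864)) = -366570/(70674 + 1/864) = -366570/61062337/864 = -366570*864/61062337 = -316716480/61062337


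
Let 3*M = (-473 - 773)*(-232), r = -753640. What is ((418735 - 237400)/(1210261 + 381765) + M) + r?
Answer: -3139232740043/4776078 ≈ -6.5728e+5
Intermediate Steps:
M = 289072/3 (M = ((-473 - 773)*(-232))/3 = (-1246*(-232))/3 = (⅓)*289072 = 289072/3 ≈ 96357.)
((418735 - 237400)/(1210261 + 381765) + M) + r = ((418735 - 237400)/(1210261 + 381765) + 289072/3) - 753640 = (181335/1592026 + 289072/3) - 753640 = 460210683877/4776078 - 753640 = -3139232740043/4776078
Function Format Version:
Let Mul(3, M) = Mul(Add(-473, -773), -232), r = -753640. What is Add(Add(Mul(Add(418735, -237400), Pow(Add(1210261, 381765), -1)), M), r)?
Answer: Rational(-3139232740043, 4776078) ≈ -6.5728e+5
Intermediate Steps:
M = Rational(289072, 3) (M = Mul(Rational(1, 3), Mul(Add(-473, -773), -232)) = Mul(Rational(1, 3), Mul(-1246, -232)) = Mul(Rational(1, 3), 289072) = Rational(289072, 3) ≈ 96357.)
Add(Add(Mul(Add(418735, -237400), Pow(Add(1210261, 381765), -1)), M), r) = Add(Add(Mul(Add(418735, -237400), Pow(Add(1210261, 381765), -1)), Rational(289072, 3)), -753640) = Add(Add(Mul(181335, Pow(1592026, -1)), Rational(289072, 3)), -753640) = Add(Add(Mul(181335, Rational(1, 1592026)), Rational(289072, 3)), -753640) = Add(Add(Rational(181335, 1592026), Rational(289072, 3)), -753640) = Add(Rational(460210683877, 4776078), -753640) = Rational(-3139232740043, 4776078)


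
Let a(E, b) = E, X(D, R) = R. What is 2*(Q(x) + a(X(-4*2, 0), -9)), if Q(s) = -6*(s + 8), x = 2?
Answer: -120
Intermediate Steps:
Q(s) = -48 - 6*s (Q(s) = -6*(8 + s) = -48 - 6*s)
2*(Q(x) + a(X(-4*2, 0), -9)) = 2*((-48 - 6*2) + 0) = 2*((-48 - 12) + 0) = 2*(-60 + 0) = 2*(-60) = -120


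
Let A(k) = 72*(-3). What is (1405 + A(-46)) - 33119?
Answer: -31930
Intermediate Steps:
A(k) = -216
(1405 + A(-46)) - 33119 = (1405 - 216) - 33119 = 1189 - 33119 = -31930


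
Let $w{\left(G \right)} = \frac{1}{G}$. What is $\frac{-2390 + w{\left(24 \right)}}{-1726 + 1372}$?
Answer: $\frac{57359}{8496} \approx 6.7513$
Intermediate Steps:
$\frac{-2390 + w{\left(24 \right)}}{-1726 + 1372} = \frac{-2390 + \frac{1}{24}}{-1726 + 1372} = \frac{-2390 + \frac{1}{24}}{-354} = \left(- \frac{57359}{24}\right) \left(- \frac{1}{354}\right) = \frac{57359}{8496}$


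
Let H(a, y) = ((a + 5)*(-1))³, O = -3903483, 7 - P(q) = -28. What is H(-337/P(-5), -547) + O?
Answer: -167357582097/42875 ≈ -3.9034e+6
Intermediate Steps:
P(q) = 35 (P(q) = 7 - 1*(-28) = 7 + 28 = 35)
H(a, y) = (-5 - a)³ (H(a, y) = ((5 + a)*(-1))³ = (-5 - a)³)
H(-337/P(-5), -547) + O = -(5 - 337/35)³ - 3903483 = -(-162/35)³ - 3903483 = -1*(-4251528/42875) - 3903483 = 4251528/42875 - 3903483 = -167357582097/42875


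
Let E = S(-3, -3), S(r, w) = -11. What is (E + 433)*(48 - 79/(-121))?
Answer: 2484314/121 ≈ 20532.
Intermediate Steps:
E = -11
(E + 433)*(48 - 79/(-121)) = (-11 + 433)*(48 - 79/(-121)) = 422*(48 - 79*(-1)/121) = 422*(48 - 1*(-79/121)) = 422*(48 + 79/121) = 422*(5887/121) = 2484314/121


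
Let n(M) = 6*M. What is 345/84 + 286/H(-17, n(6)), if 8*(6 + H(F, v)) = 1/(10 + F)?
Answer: -409693/9436 ≈ -43.418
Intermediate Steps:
H(F, v) = -6 + 1/(8*(10 + F))
345/84 + 286/H(-17, n(6)) = 345/84 + 286/(((-479 - 48*(-17))/(8*(10 - 17)))) = 345*(1/84) + 286/(((⅛)*(-479 + 816)/(-7))) = 115/28 + 286/(((⅛)*(-⅐)*337)) = 115/28 + 286/(-337/56) = 115/28 + 286*(-56/337) = 115/28 - 16016/337 = -409693/9436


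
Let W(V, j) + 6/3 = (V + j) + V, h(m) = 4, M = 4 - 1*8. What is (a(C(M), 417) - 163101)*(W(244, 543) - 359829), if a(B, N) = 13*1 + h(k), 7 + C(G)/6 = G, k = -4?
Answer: 58514539200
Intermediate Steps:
M = -4 (M = 4 - 8 = -4)
W(V, j) = -2 + j + 2*V (W(V, j) = -2 + ((V + j) + V) = -2 + (j + 2*V) = -2 + j + 2*V)
C(G) = -42 + 6*G
a(B, N) = 17 (a(B, N) = 13*1 + 4 = 13 + 4 = 17)
(a(C(M), 417) - 163101)*(W(244, 543) - 359829) = (17 - 163101)*((-2 + 543 + 2*244) - 359829) = -163084*((-2 + 543 + 488) - 359829) = -163084*(1029 - 359829) = -163084*(-358800) = 58514539200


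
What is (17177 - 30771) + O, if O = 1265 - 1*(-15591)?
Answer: 3262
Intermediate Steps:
O = 16856 (O = 1265 + 15591 = 16856)
(17177 - 30771) + O = (17177 - 30771) + 16856 = -13594 + 16856 = 3262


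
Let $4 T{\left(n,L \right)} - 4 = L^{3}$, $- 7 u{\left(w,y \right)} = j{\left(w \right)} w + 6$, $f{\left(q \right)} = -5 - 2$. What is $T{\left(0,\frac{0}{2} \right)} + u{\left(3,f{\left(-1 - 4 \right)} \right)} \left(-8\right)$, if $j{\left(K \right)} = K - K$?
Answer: $\frac{55}{7} \approx 7.8571$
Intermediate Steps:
$j{\left(K \right)} = 0$
$f{\left(q \right)} = -7$
$u{\left(w,y \right)} = - \frac{6}{7}$ ($u{\left(w,y \right)} = - \frac{0 w + 6}{7} = - \frac{0 + 6}{7} = \left(- \frac{1}{7}\right) 6 = - \frac{6}{7}$)
$T{\left(n,L \right)} = 1 + \frac{L^{3}}{4}$
$T{\left(0,\frac{0}{2} \right)} + u{\left(3,f{\left(-1 - 4 \right)} \right)} \left(-8\right) = \left(1 + \frac{\left(\frac{0}{2}\right)^{3}}{4}\right) - - \frac{48}{7} = \left(1 + \frac{\left(0 \cdot \frac{1}{2}\right)^{3}}{4}\right) + \frac{48}{7} = \left(1 + \frac{0^{3}}{4}\right) + \frac{48}{7} = \left(1 + \frac{1}{4} \cdot 0\right) + \frac{48}{7} = \left(1 + 0\right) + \frac{48}{7} = 1 + \frac{48}{7} = \frac{55}{7}$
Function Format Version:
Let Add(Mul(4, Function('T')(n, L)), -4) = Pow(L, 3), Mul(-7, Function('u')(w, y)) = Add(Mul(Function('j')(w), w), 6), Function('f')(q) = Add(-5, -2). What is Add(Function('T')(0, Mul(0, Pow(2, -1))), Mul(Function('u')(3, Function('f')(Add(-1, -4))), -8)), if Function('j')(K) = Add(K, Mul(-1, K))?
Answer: Rational(55, 7) ≈ 7.8571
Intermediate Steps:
Function('j')(K) = 0
Function('f')(q) = -7
Function('u')(w, y) = Rational(-6, 7) (Function('u')(w, y) = Mul(Rational(-1, 7), Add(Mul(0, w), 6)) = Mul(Rational(-1, 7), Add(0, 6)) = Mul(Rational(-1, 7), 6) = Rational(-6, 7))
Function('T')(n, L) = Add(1, Mul(Rational(1, 4), Pow(L, 3)))
Add(Function('T')(0, Mul(0, Pow(2, -1))), Mul(Function('u')(3, Function('f')(Add(-1, -4))), -8)) = Add(Add(1, Mul(Rational(1, 4), Pow(Mul(0, Pow(2, -1)), 3))), Mul(Rational(-6, 7), -8)) = Add(Add(1, Mul(Rational(1, 4), Pow(Mul(0, Rational(1, 2)), 3))), Rational(48, 7)) = Add(Add(1, Mul(Rational(1, 4), Pow(0, 3))), Rational(48, 7)) = Add(Add(1, Mul(Rational(1, 4), 0)), Rational(48, 7)) = Add(Add(1, 0), Rational(48, 7)) = Add(1, Rational(48, 7)) = Rational(55, 7)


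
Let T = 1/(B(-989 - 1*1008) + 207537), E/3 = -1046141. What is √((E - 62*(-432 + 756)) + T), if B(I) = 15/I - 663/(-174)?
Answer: I*√1825162324537846635381200797/24038621029 ≈ 1777.2*I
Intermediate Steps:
E = -3138423 (E = 3*(-1046141) = -3138423)
B(I) = 221/58 + 15/I (B(I) = 15/I - 663*(-1/174) = 15/I + 221/58 = 221/58 + 15/I)
T = 115826/24038621029 (T = 1/((221/58 + 15/(-989 - 1*1008)) + 207537) = 1/((221/58 + 15/(-989 - 1008)) + 207537) = 1/((221/58 + 15/(-1997)) + 207537) = 1/((221/58 + 15*(-1/1997)) + 207537) = 1/((221/58 - 15/1997) + 207537) = 1/(440467/115826 + 207537) = 1/(24038621029/115826) = 115826/24038621029 ≈ 4.8183e-6)
√((E - 62*(-432 + 756)) + T) = √((-3138423 - 62*(-432 + 756)) + 115826/24038621029) = √((-3138423 - 62*324) + 115826/24038621029) = √((-3138423 - 20088) + 115826/24038621029) = √(-3158511 + 115826/24038621029) = √(-75926248944811993/24038621029) = I*√1825162324537846635381200797/24038621029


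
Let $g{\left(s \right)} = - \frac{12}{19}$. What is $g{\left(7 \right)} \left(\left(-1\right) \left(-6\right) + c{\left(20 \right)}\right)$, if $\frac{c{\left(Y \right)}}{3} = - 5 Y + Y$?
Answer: $\frac{2808}{19} \approx 147.79$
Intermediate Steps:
$g{\left(s \right)} = - \frac{12}{19}$ ($g{\left(s \right)} = \left(-12\right) \frac{1}{19} = - \frac{12}{19}$)
$c{\left(Y \right)} = - 12 Y$ ($c{\left(Y \right)} = 3 \left(- 5 Y + Y\right) = 3 \left(- 4 Y\right) = - 12 Y$)
$g{\left(7 \right)} \left(\left(-1\right) \left(-6\right) + c{\left(20 \right)}\right) = - \frac{12 \left(\left(-1\right) \left(-6\right) - 240\right)}{19} = - \frac{12 \left(6 - 240\right)}{19} = \left(- \frac{12}{19}\right) \left(-234\right) = \frac{2808}{19}$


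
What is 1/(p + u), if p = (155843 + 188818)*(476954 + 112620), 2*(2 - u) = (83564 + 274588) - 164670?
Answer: 1/203203067675 ≈ 4.9212e-12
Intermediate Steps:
u = -96739 (u = 2 - ((83564 + 274588) - 164670)/2 = 2 - (358152 - 164670)/2 = 2 - ½*193482 = 2 - 96741 = -96739)
p = 203203164414 (p = 344661*589574 = 203203164414)
1/(p + u) = 1/(203203164414 - 96739) = 1/203203067675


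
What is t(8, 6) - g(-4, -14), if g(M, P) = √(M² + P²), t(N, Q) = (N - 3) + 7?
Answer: 12 - 2*√53 ≈ -2.5602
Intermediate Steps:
t(N, Q) = 4 + N (t(N, Q) = (-3 + N) + 7 = 4 + N)
t(8, 6) - g(-4, -14) = (4 + 8) - √((-4)² + (-14)²) = 12 - √(16 + 196) = 12 - √212 = 12 - 2*√53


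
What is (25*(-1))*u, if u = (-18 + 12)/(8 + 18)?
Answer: 75/13 ≈ 5.7692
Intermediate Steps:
u = -3/13 (u = -6/26 = -6*1/26 = -3/13 ≈ -0.23077)
(25*(-1))*u = (25*(-1))*(-3/13) = -25*(-3/13) = 75/13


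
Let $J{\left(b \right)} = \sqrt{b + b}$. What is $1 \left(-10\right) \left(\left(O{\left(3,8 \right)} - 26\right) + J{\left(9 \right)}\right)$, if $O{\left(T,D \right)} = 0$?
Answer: $260 - 30 \sqrt{2} \approx 217.57$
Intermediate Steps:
$J{\left(b \right)} = \sqrt{2} \sqrt{b}$ ($J{\left(b \right)} = \sqrt{2 b} = \sqrt{2} \sqrt{b}$)
$1 \left(-10\right) \left(\left(O{\left(3,8 \right)} - 26\right) + J{\left(9 \right)}\right) = 1 \left(-10\right) \left(\left(0 - 26\right) + \sqrt{2} \sqrt{9}\right) = - 10 \left(-26 + \sqrt{2} \cdot 3\right) = - 10 \left(-26 + 3 \sqrt{2}\right) = 260 - 30 \sqrt{2}$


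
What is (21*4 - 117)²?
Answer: 1089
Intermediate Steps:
(21*4 - 117)² = (84 - 117)² = (-33)² = 1089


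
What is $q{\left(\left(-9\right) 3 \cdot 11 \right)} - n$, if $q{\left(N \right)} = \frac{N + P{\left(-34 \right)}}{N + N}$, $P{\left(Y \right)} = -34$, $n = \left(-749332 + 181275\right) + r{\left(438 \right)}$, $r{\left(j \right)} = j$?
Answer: $\frac{337166017}{594} \approx 5.6762 \cdot 10^{5}$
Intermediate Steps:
$n = -567619$ ($n = \left(-749332 + 181275\right) + 438 = -568057 + 438 = -567619$)
$q{\left(N \right)} = \frac{-34 + N}{2 N}$ ($q{\left(N \right)} = \frac{N - 34}{N + N} = \frac{-34 + N}{2 N}$)
$q{\left(\left(-9\right) 3 \cdot 11 \right)} - n = \frac{-34 + \left(-9\right) 3 \cdot 11}{2 \left(-9\right) 3 \cdot 11} - -567619 = \frac{-34 - 297}{2 \left(\left(-27\right) 11\right)} + 567619 = \frac{-34 - 297}{2 \left(-297\right)} + 567619 = \frac{1}{2} \left(- \frac{1}{297}\right) \left(-331\right) + 567619 = \frac{331}{594} + 567619 = \frac{337166017}{594}$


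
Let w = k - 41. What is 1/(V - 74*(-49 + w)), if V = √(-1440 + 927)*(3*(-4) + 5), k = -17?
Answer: I/(21*√57 + 7918*I) ≈ 0.00012624 + 2.5279e-6*I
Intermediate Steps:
V = -21*I*√57 (V = √(-513)*(-12 + 5) = (3*I*√57)*(-7) = -21*I*√57 ≈ -158.55*I)
w = -58 (w = -17 - 41 = -58)
1/(V - 74*(-49 + w)) = 1/(-21*I*√57 - 74*(-49 - 58)) = 1/(-21*I*√57 - 74*(-107)) = 1/(-21*I*√57 + 7918) = 1/(7918 - 21*I*√57)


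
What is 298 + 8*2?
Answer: 314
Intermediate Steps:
298 + 8*2 = 298 + 16 = 314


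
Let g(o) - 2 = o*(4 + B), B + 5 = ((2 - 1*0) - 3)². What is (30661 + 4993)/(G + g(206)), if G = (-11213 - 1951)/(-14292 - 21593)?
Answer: 639721895/42467 ≈ 15064.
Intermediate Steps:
B = -4 (B = -5 + ((2 - 1*0) - 3)² = -5 + ((2 + 0) - 3)² = -5 + (2 - 3)² = -5 + (-1)² = -5 + 1 = -4)
G = 13164/35885 (G = -13164/(-35885) = -13164*(-1/35885) = 13164/35885 ≈ 0.36684)
g(o) = 2 (g(o) = 2 + o*(4 - 4) = 2 + o*0 = 2 + 0 = 2)
(30661 + 4993)/(G + g(206)) = (30661 + 4993)/(13164/35885 + 2) = 35654/(84934/35885) = 35654*(35885/84934) = 639721895/42467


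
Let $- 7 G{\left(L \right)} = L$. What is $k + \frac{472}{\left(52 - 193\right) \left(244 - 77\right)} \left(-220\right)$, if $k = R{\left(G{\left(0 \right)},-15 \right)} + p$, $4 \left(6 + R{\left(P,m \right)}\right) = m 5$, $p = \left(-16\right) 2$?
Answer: $- \frac{4929809}{94188} \approx -52.34$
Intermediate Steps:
$p = -32$
$G{\left(L \right)} = - \frac{L}{7}$
$R{\left(P,m \right)} = -6 + \frac{5 m}{4}$ ($R{\left(P,m \right)} = -6 + \frac{m 5}{4} = -6 + \frac{5 m}{4}$)
$k = - \frac{227}{4}$ ($k = \left(-6 + \frac{5}{4} \left(-15\right)\right) - 32 = \left(-6 - \frac{75}{4}\right) - 32 = - \frac{99}{4} - 32 = - \frac{227}{4} \approx -56.75$)
$k + \frac{472}{\left(52 - 193\right) \left(244 - 77\right)} \left(-220\right) = - \frac{227}{4} + \frac{472}{\left(52 - 193\right) \left(244 - 77\right)} \left(-220\right) = - \frac{227}{4} + \frac{472}{\left(-141\right) 167} \left(-220\right) = - \frac{227}{4} + \frac{472}{-23547} \left(-220\right) = - \frac{227}{4} + 472 \left(- \frac{1}{23547}\right) \left(-220\right) = - \frac{227}{4} - - \frac{103840}{23547} = - \frac{227}{4} + \frac{103840}{23547} = - \frac{4929809}{94188}$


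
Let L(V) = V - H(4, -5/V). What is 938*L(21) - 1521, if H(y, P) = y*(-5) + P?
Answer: 111481/3 ≈ 37160.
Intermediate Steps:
H(y, P) = P - 5*y (H(y, P) = -5*y + P = P - 5*y)
L(V) = 20 + V + 5/V (L(V) = V - (-5/V - 5*4) = V - (-5/V - 20) = V - (-20 - 5/V) = V + (20 + 5/V) = 20 + V + 5/V)
938*L(21) - 1521 = 938*(20 + 21 + 5/21) - 1521 = 938*(866/21) - 1521 = 116044/3 - 1521 = 111481/3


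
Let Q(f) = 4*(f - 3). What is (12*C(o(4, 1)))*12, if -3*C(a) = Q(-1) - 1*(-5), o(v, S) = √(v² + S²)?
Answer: 528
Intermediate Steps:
Q(f) = -12 + 4*f (Q(f) = 4*(-3 + f) = -12 + 4*f)
o(v, S) = √(S² + v²)
C(a) = 11/3 (C(a) = -((-12 + 4*(-1)) - 1*(-5))/3 = -((-12 - 4) + 5)/3 = -(-16 + 5)/3 = -⅓*(-11) = 11/3)
(12*C(o(4, 1)))*12 = (12*(11/3))*12 = 44*12 = 528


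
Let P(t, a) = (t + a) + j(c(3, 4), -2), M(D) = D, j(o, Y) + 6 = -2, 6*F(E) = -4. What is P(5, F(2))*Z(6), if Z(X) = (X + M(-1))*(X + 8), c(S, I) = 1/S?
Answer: -770/3 ≈ -256.67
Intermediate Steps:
c(S, I) = 1/S
F(E) = -2/3 (F(E) = (1/6)*(-4) = -2/3)
j(o, Y) = -8 (j(o, Y) = -6 - 2 = -8)
Z(X) = (-1 + X)*(8 + X) (Z(X) = (X - 1)*(X + 8) = (-1 + X)*(8 + X))
P(t, a) = -8 + a + t (P(t, a) = (t + a) - 8 = (a + t) - 8 = -8 + a + t)
P(5, F(2))*Z(6) = (-8 - 2/3 + 5)*(-8 + 6**2 + 7*6) = -11*(-8 + 36 + 42)/3 = -11/3*70 = -770/3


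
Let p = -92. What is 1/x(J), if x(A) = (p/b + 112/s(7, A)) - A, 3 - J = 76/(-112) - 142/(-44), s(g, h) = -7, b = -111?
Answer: -34188/534101 ≈ -0.064010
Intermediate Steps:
J = 139/308 (J = 3 - (76/(-112) - 142/(-44)) = 3 - (76*(-1/112) - 142*(-1/44)) = 3 - (-19/28 + 71/22) = 3 - 1*785/308 = 3 - 785/308 = 139/308 ≈ 0.45130)
x(A) = -1684/111 - A (x(A) = (-92/(-111) + 112/(-7)) - A = (-92*(-1/111) + 112*(-⅐)) - A = (92/111 - 16) - A = -1684/111 - A)
1/x(J) = 1/(-1684/111 - 1*139/308) = 1/(-1684/111 - 139/308) = 1/(-534101/34188) = -34188/534101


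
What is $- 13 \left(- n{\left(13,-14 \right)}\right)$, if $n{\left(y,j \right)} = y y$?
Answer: $2197$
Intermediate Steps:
$n{\left(y,j \right)} = y^{2}$
$- 13 \left(- n{\left(13,-14 \right)}\right) = - 13 \left(- 13^{2}\right) = - 13 \left(\left(-1\right) 169\right) = \left(-13\right) \left(-169\right) = 2197$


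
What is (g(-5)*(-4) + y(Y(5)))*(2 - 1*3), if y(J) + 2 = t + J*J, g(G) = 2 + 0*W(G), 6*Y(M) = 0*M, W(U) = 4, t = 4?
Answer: 6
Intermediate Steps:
Y(M) = 0 (Y(M) = (0*M)/6 = (1/6)*0 = 0)
g(G) = 2 (g(G) = 2 + 0*4 = 2 + 0 = 2)
y(J) = 2 + J**2 (y(J) = -2 + (4 + J*J) = -2 + (4 + J**2) = 2 + J**2)
(g(-5)*(-4) + y(Y(5)))*(2 - 1*3) = (2*(-4) + (2 + 0**2))*(2 - 1*3) = (-8 + (2 + 0))*(2 - 3) = (-8 + 2)*(-1) = -6*(-1) = 6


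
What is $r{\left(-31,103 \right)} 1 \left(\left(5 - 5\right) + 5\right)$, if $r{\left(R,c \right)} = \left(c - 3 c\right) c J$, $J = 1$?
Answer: $-106090$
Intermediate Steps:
$r{\left(R,c \right)} = - 2 c^{2}$ ($r{\left(R,c \right)} = \left(c - 3 c\right) c 1 = - 2 c c 1 = - 2 c^{2} \cdot 1 = - 2 c^{2}$)
$r{\left(-31,103 \right)} 1 \left(\left(5 - 5\right) + 5\right) = - 2 \cdot 103^{2} \cdot 1 \left(\left(5 - 5\right) + 5\right) = \left(-2\right) 10609 \cdot 1 \left(\left(5 - 5\right) + 5\right) = - 21218 \cdot 1 \left(0 + 5\right) = - 21218 \cdot 1 \cdot 5 = \left(-21218\right) 5 = -106090$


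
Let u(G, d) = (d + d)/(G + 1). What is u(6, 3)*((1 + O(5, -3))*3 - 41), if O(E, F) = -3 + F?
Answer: -48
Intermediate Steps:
u(G, d) = 2*d/(1 + G) (u(G, d) = (2*d)/(1 + G) = 2*d/(1 + G))
u(6, 3)*((1 + O(5, -3))*3 - 41) = (2*3/(1 + 6))*((1 + (-3 - 3))*3 - 41) = (2*3/7)*((1 - 6)*3 - 41) = (2*3*(1/7))*(-5*3 - 41) = 6*(-15 - 41)/7 = (6/7)*(-56) = -48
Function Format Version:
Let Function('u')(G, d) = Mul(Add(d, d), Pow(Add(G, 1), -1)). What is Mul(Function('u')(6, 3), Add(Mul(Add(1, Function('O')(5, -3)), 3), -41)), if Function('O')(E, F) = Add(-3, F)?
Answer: -48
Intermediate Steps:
Function('u')(G, d) = Mul(2, d, Pow(Add(1, G), -1)) (Function('u')(G, d) = Mul(Mul(2, d), Pow(Add(1, G), -1)) = Mul(2, d, Pow(Add(1, G), -1)))
Mul(Function('u')(6, 3), Add(Mul(Add(1, Function('O')(5, -3)), 3), -41)) = Mul(Mul(2, 3, Pow(Add(1, 6), -1)), Add(Mul(Add(1, Add(-3, -3)), 3), -41)) = Mul(Mul(2, 3, Pow(7, -1)), Add(Mul(Add(1, -6), 3), -41)) = Mul(Mul(2, 3, Rational(1, 7)), Add(Mul(-5, 3), -41)) = Mul(Rational(6, 7), Add(-15, -41)) = Mul(Rational(6, 7), -56) = -48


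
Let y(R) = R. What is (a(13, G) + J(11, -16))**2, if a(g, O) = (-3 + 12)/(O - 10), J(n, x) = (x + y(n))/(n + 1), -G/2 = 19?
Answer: 841/2304 ≈ 0.36502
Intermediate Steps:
G = -38 (G = -2*19 = -38)
J(n, x) = (n + x)/(1 + n) (J(n, x) = (x + n)/(n + 1) = (n + x)/(1 + n))
a(g, O) = 9/(-10 + O)
(a(13, G) + J(11, -16))**2 = (9/(-10 - 38) + (11 - 16)/(1 + 11))**2 = (9/(-48) - 5/12)**2 = (9*(-1/48) + (1/12)*(-5))**2 = (-3/16 - 5/12)**2 = (-29/48)**2 = 841/2304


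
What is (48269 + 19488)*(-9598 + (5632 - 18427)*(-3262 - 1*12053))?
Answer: 13276701400039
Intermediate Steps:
(48269 + 19488)*(-9598 + (5632 - 18427)*(-3262 - 1*12053)) = 67757*(-9598 - 12795*(-3262 - 12053)) = 67757*(-9598 - 12795*(-15315)) = 67757*(-9598 + 195955425) = 67757*195945827 = 13276701400039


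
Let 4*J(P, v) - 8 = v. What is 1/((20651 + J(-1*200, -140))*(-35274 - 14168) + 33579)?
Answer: -1/1019361577 ≈ -9.8101e-10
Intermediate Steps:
J(P, v) = 2 + v/4
1/((20651 + J(-1*200, -140))*(-35274 - 14168) + 33579) = 1/((20651 + (2 + (¼)*(-140)))*(-35274 - 14168) + 33579) = 1/((20651 + (2 - 35))*(-49442) + 33579) = 1/((20651 - 33)*(-49442) + 33579) = 1/(20618*(-49442) + 33579) = 1/(-1019395156 + 33579) = 1/(-1019361577) = -1/1019361577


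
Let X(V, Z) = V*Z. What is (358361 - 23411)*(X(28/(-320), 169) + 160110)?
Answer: 428991131415/8 ≈ 5.3624e+10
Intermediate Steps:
(358361 - 23411)*(X(28/(-320), 169) + 160110) = (358361 - 23411)*((28/(-320))*169 + 160110) = 334950*((28*(-1/320))*169 + 160110) = 334950*(-7/80*169 + 160110) = 334950*(-1183/80 + 160110) = 334950*(12807617/80) = 428991131415/8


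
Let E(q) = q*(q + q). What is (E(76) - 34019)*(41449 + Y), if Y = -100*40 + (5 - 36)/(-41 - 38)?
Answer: -66468664434/79 ≈ -8.4138e+8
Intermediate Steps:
E(q) = 2*q² (E(q) = q*(2*q) = 2*q²)
Y = -315969/79 (Y = -4000 - 31/(-79) = -4000 - 31*(-1/79) = -4000 + 31/79 = -315969/79 ≈ -3999.6)
(E(76) - 34019)*(41449 + Y) = (2*76² - 34019)*(41449 - 315969/79) = (2*5776 - 34019)*(2958502/79) = (11552 - 34019)*(2958502/79) = -22467*2958502/79 = -66468664434/79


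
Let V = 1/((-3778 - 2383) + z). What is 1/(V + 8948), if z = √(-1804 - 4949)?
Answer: 113235965597/1013235401785747 + I*√6753/3039706205357241 ≈ 0.00011176 + 2.7034e-14*I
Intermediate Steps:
z = I*√6753 (z = √(-6753) = I*√6753 ≈ 82.177*I)
V = 1/(-6161 + I*√6753) (V = 1/((-3778 - 2383) + I*√6753) = 1/(-6161 + I*√6753) ≈ -0.00016228 - 2.165e-6*I)
1/(V + 8948) = 1/((-6161/37964674 - I*√6753/37964674) + 8948) = 1/(339707896791/37964674 - I*√6753/37964674)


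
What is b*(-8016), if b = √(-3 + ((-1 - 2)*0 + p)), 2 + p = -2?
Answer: -8016*I*√7 ≈ -21208.0*I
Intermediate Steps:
p = -4 (p = -2 - 2 = -4)
b = I*√7 (b = √(-3 + ((-1 - 2)*0 - 4)) = √(-3 + (-3*0 - 4)) = √(-3 + (0 - 4)) = √(-3 - 4) = √(-7) = I*√7 ≈ 2.6458*I)
b*(-8016) = (I*√7)*(-8016) = -8016*I*√7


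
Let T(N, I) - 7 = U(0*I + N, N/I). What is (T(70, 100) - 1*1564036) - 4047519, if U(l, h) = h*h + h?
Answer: -561154681/100 ≈ -5.6115e+6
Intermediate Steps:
U(l, h) = h + h² (U(l, h) = h² + h = h + h²)
T(N, I) = 7 + N*(1 + N/I)/I (T(N, I) = 7 + (N/I)*(1 + N/I) = 7 + N*(1 + N/I)/I)
(T(70, 100) - 1*1564036) - 4047519 = ((7 + 70/100 + 70²/100²) - 1*1564036) - 4047519 = ((7 + 70*(1/100) + (1/10000)*4900) - 1564036) - 4047519 = ((7 + 7/10 + 49/100) - 1564036) - 4047519 = (819/100 - 1564036) - 4047519 = -156402781/100 - 4047519 = -561154681/100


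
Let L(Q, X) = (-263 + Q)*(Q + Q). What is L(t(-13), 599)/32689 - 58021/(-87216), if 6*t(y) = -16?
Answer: 6060671551/8553011472 ≈ 0.70860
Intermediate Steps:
t(y) = -8/3 (t(y) = (⅙)*(-16) = -8/3)
L(Q, X) = 2*Q*(-263 + Q) (L(Q, X) = (-263 + Q)*(2*Q) = 2*Q*(-263 + Q))
L(t(-13), 599)/32689 - 58021/(-87216) = (2*(-8/3)*(-263 - 8/3))/32689 - 58021/(-87216) = (2*(-8/3)*(-797/3))*(1/32689) - 58021*(-1/87216) = (12752/9)*(1/32689) + 58021/87216 = 12752/294201 + 58021/87216 = 6060671551/8553011472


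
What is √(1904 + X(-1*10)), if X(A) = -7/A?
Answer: √190470/10 ≈ 43.643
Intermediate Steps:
√(1904 + X(-1*10)) = √(1904 - 7/((-1*10))) = √(1904 - 7/(-10)) = √(1904 - 7*(-⅒)) = √(1904 + 7/10) = √(19047/10) = √190470/10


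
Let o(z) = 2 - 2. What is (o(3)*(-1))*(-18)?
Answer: 0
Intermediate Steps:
o(z) = 0
(o(3)*(-1))*(-18) = (0*(-1))*(-18) = 0*(-18) = 0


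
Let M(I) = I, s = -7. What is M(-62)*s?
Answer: 434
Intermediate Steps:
M(-62)*s = -62*(-7) = 434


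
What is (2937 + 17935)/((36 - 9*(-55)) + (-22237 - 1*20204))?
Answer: -10436/20955 ≈ -0.49802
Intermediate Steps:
(2937 + 17935)/((36 - 9*(-55)) + (-22237 - 1*20204)) = 20872/((36 + 495) + (-22237 - 20204)) = 20872/(531 - 42441) = 20872/(-41910) = 20872*(-1/41910) = -10436/20955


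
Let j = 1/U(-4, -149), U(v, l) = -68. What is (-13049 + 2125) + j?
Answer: -742833/68 ≈ -10924.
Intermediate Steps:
j = -1/68 (j = 1/(-68) = -1/68 ≈ -0.014706)
(-13049 + 2125) + j = (-13049 + 2125) - 1/68 = -10924 - 1/68 = -742833/68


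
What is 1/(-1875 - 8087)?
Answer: -1/9962 ≈ -0.00010038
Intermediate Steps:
1/(-1875 - 8087) = 1/(-9962) = -1/9962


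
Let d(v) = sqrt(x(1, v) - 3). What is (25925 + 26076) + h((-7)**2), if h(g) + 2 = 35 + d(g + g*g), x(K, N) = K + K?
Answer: 52034 + I ≈ 52034.0 + 1.0*I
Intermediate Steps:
x(K, N) = 2*K
d(v) = I (d(v) = sqrt(2*1 - 3) = sqrt(2 - 3) = sqrt(-1) = I)
h(g) = 33 + I (h(g) = -2 + (35 + I) = 33 + I)
(25925 + 26076) + h((-7)**2) = (25925 + 26076) + (33 + I) = 52001 + (33 + I) = 52034 + I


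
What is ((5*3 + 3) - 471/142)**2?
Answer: 4347225/20164 ≈ 215.59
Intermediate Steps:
((5*3 + 3) - 471/142)**2 = ((15 + 3) - 471*1/142)**2 = (18 - 471/142)**2 = (2085/142)**2 = 4347225/20164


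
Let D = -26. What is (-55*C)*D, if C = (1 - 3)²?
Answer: 5720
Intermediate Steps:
C = 4 (C = (-2)² = 4)
(-55*C)*D = -55*4*(-26) = -220*(-26) = 5720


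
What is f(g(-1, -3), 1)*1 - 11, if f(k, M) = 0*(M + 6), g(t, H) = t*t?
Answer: -11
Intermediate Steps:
g(t, H) = t²
f(k, M) = 0 (f(k, M) = 0*(6 + M) = 0)
f(g(-1, -3), 1)*1 - 11 = 0*1 - 11 = 0 - 11 = -11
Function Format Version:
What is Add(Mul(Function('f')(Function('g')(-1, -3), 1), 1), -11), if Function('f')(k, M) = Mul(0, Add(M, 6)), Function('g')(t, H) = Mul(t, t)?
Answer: -11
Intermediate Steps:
Function('g')(t, H) = Pow(t, 2)
Function('f')(k, M) = 0 (Function('f')(k, M) = Mul(0, Add(6, M)) = 0)
Add(Mul(Function('f')(Function('g')(-1, -3), 1), 1), -11) = Add(Mul(0, 1), -11) = Add(0, -11) = -11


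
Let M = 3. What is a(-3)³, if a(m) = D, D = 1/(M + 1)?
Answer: 1/64 ≈ 0.015625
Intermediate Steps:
D = ¼ (D = 1/(3 + 1) = 1/4 = ¼ ≈ 0.25000)
a(m) = ¼
a(-3)³ = (¼)³ = 1/64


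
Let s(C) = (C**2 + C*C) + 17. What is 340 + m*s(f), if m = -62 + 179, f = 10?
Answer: 25729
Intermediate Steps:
s(C) = 17 + 2*C**2 (s(C) = (C**2 + C**2) + 17 = 2*C**2 + 17 = 17 + 2*C**2)
m = 117
340 + m*s(f) = 340 + 117*(17 + 2*10**2) = 340 + 117*(17 + 2*100) = 340 + 117*(17 + 200) = 340 + 117*217 = 340 + 25389 = 25729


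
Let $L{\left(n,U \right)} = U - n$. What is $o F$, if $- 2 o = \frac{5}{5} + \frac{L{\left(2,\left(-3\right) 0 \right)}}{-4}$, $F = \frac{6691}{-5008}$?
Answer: $\frac{20073}{20032} \approx 1.002$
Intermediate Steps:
$F = - \frac{6691}{5008}$ ($F = 6691 \left(- \frac{1}{5008}\right) = - \frac{6691}{5008} \approx -1.3361$)
$o = - \frac{3}{4}$ ($o = - \frac{\frac{5}{5} + \frac{\left(-3\right) 0 - 2}{-4}}{2} = - \frac{5 \cdot \frac{1}{5} + \left(0 - 2\right) \left(- \frac{1}{4}\right)}{2} = - \frac{1 - - \frac{1}{2}}{2} = - \frac{1 + \frac{1}{2}}{2} = \left(- \frac{1}{2}\right) \frac{3}{2} = - \frac{3}{4} \approx -0.75$)
$o F = \left(- \frac{3}{4}\right) \left(- \frac{6691}{5008}\right) = \frac{20073}{20032}$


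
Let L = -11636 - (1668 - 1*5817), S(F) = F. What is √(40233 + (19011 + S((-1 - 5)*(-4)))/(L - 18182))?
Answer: √26508936962298/25669 ≈ 200.58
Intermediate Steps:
L = -7487 (L = -11636 - (1668 - 5817) = -11636 - 1*(-4149) = -11636 + 4149 = -7487)
√(40233 + (19011 + S((-1 - 5)*(-4)))/(L - 18182)) = √(40233 + (19011 + (-1 - 5)*(-4))/(-7487 - 18182)) = √(40233 + (19011 - 6*(-4))/(-25669)) = √(40233 + (19011 + 24)*(-1/25669)) = √(40233 + 19035*(-1/25669)) = √(40233 - 19035/25669) = √(1032721842/25669) = √26508936962298/25669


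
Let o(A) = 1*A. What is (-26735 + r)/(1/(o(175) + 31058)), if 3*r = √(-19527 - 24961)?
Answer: -835014255 + 20822*I*√11122 ≈ -8.3501e+8 + 2.1959e+6*I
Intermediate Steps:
r = 2*I*√11122/3 (r = √(-19527 - 24961)/3 = √(-44488)/3 = (2*I*√11122)/3 = 2*I*√11122/3 ≈ 70.307*I)
o(A) = A
(-26735 + r)/(1/(o(175) + 31058)) = (-26735 + 2*I*√11122/3)/(1/(175 + 31058)) = (-26735 + 2*I*√11122/3)/(1/31233) = (-26735 + 2*I*√11122/3)*31233 = -835014255 + 20822*I*√11122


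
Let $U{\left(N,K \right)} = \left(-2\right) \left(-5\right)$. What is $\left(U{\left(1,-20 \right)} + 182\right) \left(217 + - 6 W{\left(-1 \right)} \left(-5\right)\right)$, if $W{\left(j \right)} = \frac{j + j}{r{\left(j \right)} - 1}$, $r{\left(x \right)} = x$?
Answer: $47424$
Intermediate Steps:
$U{\left(N,K \right)} = 10$
$W{\left(j \right)} = \frac{2 j}{-1 + j}$ ($W{\left(j \right)} = \frac{j + j}{j - 1} = \frac{2 j}{-1 + j}$)
$\left(U{\left(1,-20 \right)} + 182\right) \left(217 + - 6 W{\left(-1 \right)} \left(-5\right)\right) = \left(10 + 182\right) \left(217 + - 6 \cdot 2 \left(-1\right) \frac{1}{-1 - 1} \left(-5\right)\right) = 192 \left(217 + - 6 \cdot 2 \left(-1\right) \frac{1}{-2} \left(-5\right)\right) = 192 \left(217 + - 6 \cdot 2 \left(-1\right) \left(- \frac{1}{2}\right) \left(-5\right)\right) = 192 \left(217 + \left(-6\right) 1 \left(-5\right)\right) = 192 \left(217 - -30\right) = 192 \left(217 + 30\right) = 192 \cdot 247 = 47424$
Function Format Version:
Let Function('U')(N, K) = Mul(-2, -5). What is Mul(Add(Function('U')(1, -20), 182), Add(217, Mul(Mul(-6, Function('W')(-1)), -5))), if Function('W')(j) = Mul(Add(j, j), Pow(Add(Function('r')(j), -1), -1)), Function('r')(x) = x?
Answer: 47424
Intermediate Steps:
Function('U')(N, K) = 10
Function('W')(j) = Mul(2, j, Pow(Add(-1, j), -1)) (Function('W')(j) = Mul(Add(j, j), Pow(Add(j, -1), -1)) = Mul(Mul(2, j), Pow(Add(-1, j), -1)) = Mul(2, j, Pow(Add(-1, j), -1)))
Mul(Add(Function('U')(1, -20), 182), Add(217, Mul(Mul(-6, Function('W')(-1)), -5))) = Mul(Add(10, 182), Add(217, Mul(Mul(-6, Mul(2, -1, Pow(Add(-1, -1), -1))), -5))) = Mul(192, Add(217, Mul(Mul(-6, Mul(2, -1, Pow(-2, -1))), -5))) = Mul(192, Add(217, Mul(Mul(-6, Mul(2, -1, Rational(-1, 2))), -5))) = Mul(192, Add(217, Mul(Mul(-6, 1), -5))) = Mul(192, Add(217, Mul(-6, -5))) = Mul(192, Add(217, 30)) = Mul(192, 247) = 47424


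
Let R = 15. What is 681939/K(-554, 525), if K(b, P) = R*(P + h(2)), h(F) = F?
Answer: 227313/2635 ≈ 86.267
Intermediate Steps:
K(b, P) = 30 + 15*P (K(b, P) = 15*(P + 2) = 15*(2 + P) = 30 + 15*P)
681939/K(-554, 525) = 681939/(30 + 15*525) = 681939/(30 + 7875) = 681939/7905 = 681939*(1/7905) = 227313/2635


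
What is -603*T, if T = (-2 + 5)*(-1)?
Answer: 1809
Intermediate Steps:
T = -3 (T = 3*(-1) = -3)
-603*T = -603*(-3) = 1809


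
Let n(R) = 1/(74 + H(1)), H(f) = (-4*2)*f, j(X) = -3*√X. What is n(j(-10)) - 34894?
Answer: -2303003/66 ≈ -34894.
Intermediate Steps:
H(f) = -8*f
n(R) = 1/66 (n(R) = 1/(74 - 8*1) = 1/(74 - 8) = 1/66)
n(j(-10)) - 34894 = 1/66 - 34894 = -2303003/66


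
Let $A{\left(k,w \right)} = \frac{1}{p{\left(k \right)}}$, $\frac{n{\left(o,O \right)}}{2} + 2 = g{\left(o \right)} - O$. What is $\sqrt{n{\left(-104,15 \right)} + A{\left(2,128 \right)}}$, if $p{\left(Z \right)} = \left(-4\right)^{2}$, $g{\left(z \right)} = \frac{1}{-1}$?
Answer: $\frac{5 i \sqrt{23}}{4} \approx 5.9948 i$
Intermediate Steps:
$g{\left(z \right)} = -1$
$n{\left(o,O \right)} = -6 - 2 O$ ($n{\left(o,O \right)} = -4 + 2 \left(-1 - O\right) = -4 - \left(2 + 2 O\right) = -6 - 2 O$)
$p{\left(Z \right)} = 16$
$A{\left(k,w \right)} = \frac{1}{16}$
$\sqrt{n{\left(-104,15 \right)} + A{\left(2,128 \right)}} = \sqrt{\left(-6 - 30\right) + \frac{1}{16}} = \sqrt{-36 + \frac{1}{16}} = \sqrt{- \frac{575}{16}} = \frac{5 i \sqrt{23}}{4}$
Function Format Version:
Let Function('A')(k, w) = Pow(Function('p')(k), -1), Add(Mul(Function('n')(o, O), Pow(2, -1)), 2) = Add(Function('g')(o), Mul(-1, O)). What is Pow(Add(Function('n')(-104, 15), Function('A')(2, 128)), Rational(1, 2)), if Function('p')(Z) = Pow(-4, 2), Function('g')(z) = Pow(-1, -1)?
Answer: Mul(Rational(5, 4), I, Pow(23, Rational(1, 2))) ≈ Mul(5.9948, I)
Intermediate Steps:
Function('g')(z) = -1
Function('n')(o, O) = Add(-6, Mul(-2, O)) (Function('n')(o, O) = Add(-4, Mul(2, Add(-1, Mul(-1, O)))) = Add(-4, Add(-2, Mul(-2, O))) = Add(-6, Mul(-2, O)))
Function('p')(Z) = 16
Function('A')(k, w) = Rational(1, 16) (Function('A')(k, w) = Pow(16, -1) = Rational(1, 16))
Pow(Add(Function('n')(-104, 15), Function('A')(2, 128)), Rational(1, 2)) = Pow(Add(Add(-6, Mul(-2, 15)), Rational(1, 16)), Rational(1, 2)) = Pow(Add(Add(-6, -30), Rational(1, 16)), Rational(1, 2)) = Pow(Add(-36, Rational(1, 16)), Rational(1, 2)) = Pow(Rational(-575, 16), Rational(1, 2)) = Mul(Rational(5, 4), I, Pow(23, Rational(1, 2)))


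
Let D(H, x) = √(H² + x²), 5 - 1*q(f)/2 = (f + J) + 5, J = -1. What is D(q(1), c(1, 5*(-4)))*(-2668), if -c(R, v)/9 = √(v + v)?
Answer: -48024*I*√10 ≈ -1.5187e+5*I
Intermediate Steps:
q(f) = 2 - 2*f (q(f) = 10 - 2*((f - 1) + 5) = 10 - 2*((-1 + f) + 5) = 10 - 2*(4 + f) = 10 + (-8 - 2*f) = 2 - 2*f)
c(R, v) = -9*√2*√v (c(R, v) = -9*√(v + v) = -9*√2*√v)
D(q(1), c(1, 5*(-4)))*(-2668) = √((2 - 2*1)² + (-9*√2*√(5*(-4)))²)*(-2668) = √((2 - 2)² + (-9*√2*√(-20))²)*(-2668) = √(0² + (-9*√2*2*I*√5)²)*(-2668) = √(0 + (-18*I*√10)²)*(-2668) = √(0 - 3240)*(-2668) = √(-3240)*(-2668) = (18*I*√10)*(-2668) = -48024*I*√10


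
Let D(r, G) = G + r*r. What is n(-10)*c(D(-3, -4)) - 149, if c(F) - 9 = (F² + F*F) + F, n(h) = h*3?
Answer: -2069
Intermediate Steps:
D(r, G) = G + r²
n(h) = 3*h
c(F) = 9 + F + 2*F² (c(F) = 9 + ((F² + F*F) + F) = 9 + ((F² + F²) + F) = 9 + (2*F² + F) = 9 + (F + 2*F²) = 9 + F + 2*F²)
n(-10)*c(D(-3, -4)) - 149 = (3*(-10))*(9 + (-4 + (-3)²) + 2*(-4 + (-3)²)²) - 149 = -30*(9 + (-4 + 9) + 2*(-4 + 9)²) - 149 = -30*(9 + 5 + 2*5²) - 149 = -30*(9 + 5 + 2*25) - 149 = -30*(9 + 5 + 50) - 149 = -30*64 - 149 = -1920 - 149 = -2069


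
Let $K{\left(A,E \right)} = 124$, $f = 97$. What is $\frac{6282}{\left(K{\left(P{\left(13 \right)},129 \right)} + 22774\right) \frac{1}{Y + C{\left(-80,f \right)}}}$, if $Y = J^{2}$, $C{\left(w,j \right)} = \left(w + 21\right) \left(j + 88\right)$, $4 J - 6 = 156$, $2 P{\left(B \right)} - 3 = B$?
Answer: $- \frac{116527959}{45796} \approx -2544.5$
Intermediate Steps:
$P{\left(B \right)} = \frac{3}{2} + \frac{B}{2}$
$J = \frac{81}{2}$ ($J = \frac{3}{2} + \frac{1}{4} \cdot 156 = \frac{3}{2} + 39 = \frac{81}{2} \approx 40.5$)
$C{\left(w,j \right)} = \left(21 + w\right) \left(88 + j\right)$
$Y = \frac{6561}{4}$ ($Y = \left(\frac{81}{2}\right)^{2} = \frac{6561}{4} \approx 1640.3$)
$\frac{6282}{\left(K{\left(P{\left(13 \right)},129 \right)} + 22774\right) \frac{1}{Y + C{\left(-80,f \right)}}} = \frac{6282}{\left(124 + 22774\right) \frac{1}{\frac{6561}{4} + \left(1848 + 21 \cdot 97 + 88 \left(-80\right) + 97 \left(-80\right)\right)}} = \frac{6282}{22898 \frac{1}{\frac{6561}{4} + \left(1848 + 2037 - 7040 - 7760\right)}} = \frac{6282}{22898 \frac{1}{\frac{6561}{4} - 10915}} = \frac{6282}{22898 \frac{1}{- \frac{37099}{4}}} = \frac{6282}{22898 \left(- \frac{4}{37099}\right)} = \frac{6282}{- \frac{91592}{37099}} = 6282 \left(- \frac{37099}{91592}\right) = - \frac{116527959}{45796}$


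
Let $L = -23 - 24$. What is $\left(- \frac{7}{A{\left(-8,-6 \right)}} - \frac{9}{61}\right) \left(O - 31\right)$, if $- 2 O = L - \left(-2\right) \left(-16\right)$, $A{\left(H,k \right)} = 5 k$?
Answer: $\frac{2669}{3660} \approx 0.72923$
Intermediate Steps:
$L = -47$ ($L = -23 - 24 = -47$)
$O = \frac{79}{2}$ ($O = - \frac{-47 - \left(-2\right) \left(-16\right)}{2} = - \frac{-47 - 32}{2} = \left(- \frac{1}{2}\right) \left(-79\right) = \frac{79}{2} \approx 39.5$)
$\left(- \frac{7}{A{\left(-8,-6 \right)}} - \frac{9}{61}\right) \left(O - 31\right) = \left(- \frac{7}{5 \left(-6\right)} - \frac{9}{61}\right) \left(\frac{79}{2} - 31\right) = \left(- \frac{7}{-30} - \frac{9}{61}\right) \left(\frac{79}{2} - 31\right) = \left(\left(-7\right) \left(- \frac{1}{30}\right) - \frac{9}{61}\right) \left(\frac{79}{2} - 31\right) = \left(\frac{7}{30} - \frac{9}{61}\right) \frac{17}{2} = \frac{157}{1830} \cdot \frac{17}{2} = \frac{2669}{3660}$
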